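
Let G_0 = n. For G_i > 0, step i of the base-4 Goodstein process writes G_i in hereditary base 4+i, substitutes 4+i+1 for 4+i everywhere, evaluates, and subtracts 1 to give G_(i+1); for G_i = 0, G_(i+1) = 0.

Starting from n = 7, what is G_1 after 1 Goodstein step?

G_0 = 7. HB_4(7) = 4 + 3. Bump = 8. G_1 = 7.
G_1 = 7. HB_5(7) = 5 + 2. Bump = 8. G_2 = 7.

7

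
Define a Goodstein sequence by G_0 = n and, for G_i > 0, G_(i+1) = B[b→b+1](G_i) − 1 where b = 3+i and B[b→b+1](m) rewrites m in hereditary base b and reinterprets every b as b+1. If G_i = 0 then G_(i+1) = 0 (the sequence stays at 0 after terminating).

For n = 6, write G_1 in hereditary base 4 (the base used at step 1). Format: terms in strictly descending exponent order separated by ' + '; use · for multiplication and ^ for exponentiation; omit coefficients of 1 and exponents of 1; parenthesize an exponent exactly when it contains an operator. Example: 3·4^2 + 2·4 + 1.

6 —HB3→ 2·3 —bump→ 2·4 = 8 —(−1)→ 7
7 —HB4→ 4 + 3 —bump→ 5 + 3 = 8 —(−1)→ 7

4 + 3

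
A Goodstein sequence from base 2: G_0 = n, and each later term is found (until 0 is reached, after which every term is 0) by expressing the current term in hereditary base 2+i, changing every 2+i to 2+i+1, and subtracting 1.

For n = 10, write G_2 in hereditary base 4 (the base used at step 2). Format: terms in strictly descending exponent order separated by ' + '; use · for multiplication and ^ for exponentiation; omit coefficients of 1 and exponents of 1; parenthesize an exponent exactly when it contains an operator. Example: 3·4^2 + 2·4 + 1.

4^(4 + 1) + 1

10 —HB2→ 2^(2 + 1) + 2 —bump→ 3^(3 + 1) + 3 = 84 —(−1)→ 83
83 —HB3→ 3^(3 + 1) + 2 —bump→ 4^(4 + 1) + 2 = 1026 —(−1)→ 1025
1025 —HB4→ 4^(4 + 1) + 1 —bump→ 5^(5 + 1) + 1 = 15626 —(−1)→ 15625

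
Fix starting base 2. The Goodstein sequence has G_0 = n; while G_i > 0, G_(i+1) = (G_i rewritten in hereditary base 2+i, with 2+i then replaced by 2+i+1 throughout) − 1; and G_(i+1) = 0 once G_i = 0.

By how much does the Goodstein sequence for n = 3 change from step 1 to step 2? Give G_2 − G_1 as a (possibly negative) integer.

[0] 3 ≡ 2 + 1 (base 2). Lift 3: 4. −1: 3.
[1] 3 ≡ 3 (base 3). Lift 4: 4. −1: 3.

0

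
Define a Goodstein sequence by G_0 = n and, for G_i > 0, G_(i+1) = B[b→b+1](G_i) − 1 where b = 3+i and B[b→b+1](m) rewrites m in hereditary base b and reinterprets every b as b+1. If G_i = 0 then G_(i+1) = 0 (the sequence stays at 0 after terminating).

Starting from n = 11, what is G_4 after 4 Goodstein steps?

11 —HB3→ 3^2 + 2 —bump→ 4^2 + 2 = 18 —(−1)→ 17
17 —HB4→ 4^2 + 1 —bump→ 5^2 + 1 = 26 —(−1)→ 25
25 —HB5→ 5^2 —bump→ 6^2 = 36 —(−1)→ 35
35 —HB6→ 5·6 + 5 —bump→ 5·7 + 5 = 40 —(−1)→ 39
39 —HB7→ 5·7 + 4 —bump→ 5·8 + 4 = 44 —(−1)→ 43

39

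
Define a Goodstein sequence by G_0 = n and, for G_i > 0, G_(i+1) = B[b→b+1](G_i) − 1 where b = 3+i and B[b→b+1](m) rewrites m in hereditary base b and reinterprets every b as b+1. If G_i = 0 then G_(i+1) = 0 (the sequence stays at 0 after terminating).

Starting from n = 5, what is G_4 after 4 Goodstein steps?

G_0=5  [base 3] 3 + 2  →[3↦4]→  4 + 2 = 6  −1 ⇒ G_1=5
G_1=5  [base 4] 4 + 1  →[4↦5]→  5 + 1 = 6  −1 ⇒ G_2=5
G_2=5  [base 5] 5  →[5↦6]→  6 = 6  −1 ⇒ G_3=5
G_3=5  [base 6] 5  →[6↦7]→  5 = 5  −1 ⇒ G_4=4
G_4=4  [base 7] 4  →[7↦8]→  4 = 4  −1 ⇒ G_5=3

4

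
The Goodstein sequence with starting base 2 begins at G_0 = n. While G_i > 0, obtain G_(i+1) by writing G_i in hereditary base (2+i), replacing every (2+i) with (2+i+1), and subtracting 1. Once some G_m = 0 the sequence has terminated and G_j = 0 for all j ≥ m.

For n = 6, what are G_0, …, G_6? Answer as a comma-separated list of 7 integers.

i=0: 6 = 2^2 + 2 (b=2); 2→3: 3^3 + 3 = 30; 30−1 = 29
i=1: 29 = 3^3 + 2 (b=3); 3→4: 4^4 + 2 = 258; 258−1 = 257
i=2: 257 = 4^4 + 1 (b=4); 4→5: 5^5 + 1 = 3126; 3126−1 = 3125
i=3: 3125 = 5^5 (b=5); 5→6: 6^6 = 46656; 46656−1 = 46655
i=4: 46655 = 5·6^5 + 5·6^4 + 5·6^3 + 5·6^2 + 5·6 + 5 (b=6); 6→7: 5·7^5 + 5·7^4 + 5·7^3 + 5·7^2 + 5·7 + 5 = 98040; 98040−1 = 98039
i=5: 98039 = 5·7^5 + 5·7^4 + 5·7^3 + 5·7^2 + 5·7 + 4 (b=7); 7→8: 5·8^5 + 5·8^4 + 5·8^3 + 5·8^2 + 5·8 + 4 = 187244; 187244−1 = 187243

6, 29, 257, 3125, 46655, 98039, 187243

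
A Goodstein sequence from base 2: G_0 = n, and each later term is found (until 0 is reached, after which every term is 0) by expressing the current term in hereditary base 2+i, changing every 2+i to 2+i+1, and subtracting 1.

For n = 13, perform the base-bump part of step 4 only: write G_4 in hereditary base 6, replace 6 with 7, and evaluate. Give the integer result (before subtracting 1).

5765999

G_0 = 13. HB_2(13) = 2^(2 + 1) + 2^2 + 1. Bump = 109. G_1 = 108.
G_1 = 108. HB_3(108) = 3^(3 + 1) + 3^3. Bump = 1280. G_2 = 1279.
G_2 = 1279. HB_4(1279) = 4^(4 + 1) + 3·4^3 + 3·4^2 + 3·4 + 3. Bump = 16093. G_3 = 16092.
G_3 = 16092. HB_5(16092) = 5^(5 + 1) + 3·5^3 + 3·5^2 + 3·5 + 2. Bump = 280712. G_4 = 280711.
G_4 = 280711. HB_6(280711) = 6^(6 + 1) + 3·6^3 + 3·6^2 + 3·6 + 1. Bump = 5765999. G_5 = 5765998.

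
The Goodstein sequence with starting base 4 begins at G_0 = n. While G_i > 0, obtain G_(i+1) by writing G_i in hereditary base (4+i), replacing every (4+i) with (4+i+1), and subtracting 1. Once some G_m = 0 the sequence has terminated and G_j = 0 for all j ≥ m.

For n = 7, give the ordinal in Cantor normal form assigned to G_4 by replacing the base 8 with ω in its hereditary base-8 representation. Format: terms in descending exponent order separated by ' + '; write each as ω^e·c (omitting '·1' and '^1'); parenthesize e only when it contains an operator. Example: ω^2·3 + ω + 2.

G_0=7  [base 4] 4 + 3  →[4↦5]→  5 + 3 = 8  −1 ⇒ G_1=7
G_1=7  [base 5] 5 + 2  →[5↦6]→  6 + 2 = 8  −1 ⇒ G_2=7
G_2=7  [base 6] 6 + 1  →[6↦7]→  7 + 1 = 8  −1 ⇒ G_3=7
G_3=7  [base 7] 7  →[7↦8]→  8 = 8  −1 ⇒ G_4=7
G_4=7  [base 8] 7  →[8↦9]→  7 = 7  −1 ⇒ G_5=6

7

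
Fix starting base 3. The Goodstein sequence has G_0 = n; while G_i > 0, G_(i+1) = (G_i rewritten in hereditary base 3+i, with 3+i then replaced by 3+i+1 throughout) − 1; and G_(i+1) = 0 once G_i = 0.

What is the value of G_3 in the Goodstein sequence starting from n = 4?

base 3: 4 = 3 + 1; at 4: 4 + 1 = 5; next = 4
base 4: 4 = 4; at 5: 5 = 5; next = 4
base 5: 4 = 4; at 6: 4 = 4; next = 3
base 6: 3 = 3; at 7: 3 = 3; next = 2

3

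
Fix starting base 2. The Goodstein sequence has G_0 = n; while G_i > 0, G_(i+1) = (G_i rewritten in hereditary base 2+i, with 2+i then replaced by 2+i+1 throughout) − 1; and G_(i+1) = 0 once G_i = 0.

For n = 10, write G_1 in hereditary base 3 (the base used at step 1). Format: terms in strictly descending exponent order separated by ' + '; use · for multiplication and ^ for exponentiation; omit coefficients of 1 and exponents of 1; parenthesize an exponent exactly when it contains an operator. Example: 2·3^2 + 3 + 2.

3^(3 + 1) + 2

[0] 10 ≡ 2^(2 + 1) + 2 (base 2). Lift 3: 84. −1: 83.
[1] 83 ≡ 3^(3 + 1) + 2 (base 3). Lift 4: 1026. −1: 1025.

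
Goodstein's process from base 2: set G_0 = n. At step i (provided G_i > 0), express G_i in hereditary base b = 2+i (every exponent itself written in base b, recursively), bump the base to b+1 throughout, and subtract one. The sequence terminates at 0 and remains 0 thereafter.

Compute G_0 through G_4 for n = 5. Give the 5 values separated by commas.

base 2: 5 = 2^2 + 1; at 3: 3^3 + 1 = 28; next = 27
base 3: 27 = 3^3; at 4: 4^4 = 256; next = 255
base 4: 255 = 3·4^3 + 3·4^2 + 3·4 + 3; at 5: 3·5^3 + 3·5^2 + 3·5 + 3 = 468; next = 467
base 5: 467 = 3·5^3 + 3·5^2 + 3·5 + 2; at 6: 3·6^3 + 3·6^2 + 3·6 + 2 = 776; next = 775

5, 27, 255, 467, 775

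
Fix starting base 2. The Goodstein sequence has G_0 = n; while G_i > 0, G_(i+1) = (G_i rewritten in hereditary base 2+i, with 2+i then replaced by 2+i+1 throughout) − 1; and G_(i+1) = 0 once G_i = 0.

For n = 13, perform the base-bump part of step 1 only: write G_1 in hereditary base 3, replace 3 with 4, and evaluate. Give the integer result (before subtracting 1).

G_0 = 13. HB_2(13) = 2^(2 + 1) + 2^2 + 1. Bump = 109. G_1 = 108.
G_1 = 108. HB_3(108) = 3^(3 + 1) + 3^3. Bump = 1280. G_2 = 1279.

1280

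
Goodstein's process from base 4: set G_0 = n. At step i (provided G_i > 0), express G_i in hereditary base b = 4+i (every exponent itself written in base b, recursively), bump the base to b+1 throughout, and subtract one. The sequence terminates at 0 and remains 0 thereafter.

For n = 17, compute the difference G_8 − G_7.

base 4: 17 = 4^2 + 1; at 5: 5^2 + 1 = 26; next = 25
base 5: 25 = 5^2; at 6: 6^2 = 36; next = 35
base 6: 35 = 5·6 + 5; at 7: 5·7 + 5 = 40; next = 39
base 7: 39 = 5·7 + 4; at 8: 5·8 + 4 = 44; next = 43
base 8: 43 = 5·8 + 3; at 9: 5·9 + 3 = 48; next = 47
base 9: 47 = 5·9 + 2; at 10: 5·10 + 2 = 52; next = 51
base 10: 51 = 5·10 + 1; at 11: 5·11 + 1 = 56; next = 55
base 11: 55 = 5·11; at 12: 5·12 = 60; next = 59

4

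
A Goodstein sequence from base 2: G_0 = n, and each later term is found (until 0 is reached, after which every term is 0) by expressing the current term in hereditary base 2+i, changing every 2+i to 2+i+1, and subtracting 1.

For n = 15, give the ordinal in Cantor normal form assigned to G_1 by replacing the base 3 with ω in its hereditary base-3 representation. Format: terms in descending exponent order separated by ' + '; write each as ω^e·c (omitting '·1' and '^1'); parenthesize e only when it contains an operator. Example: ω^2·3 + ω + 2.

ω^(ω + 1) + ω^ω + ω

i=0: 15 = 2^(2 + 1) + 2^2 + 2 + 1 (b=2); 2→3: 3^(3 + 1) + 3^3 + 3 + 1 = 112; 112−1 = 111
i=1: 111 = 3^(3 + 1) + 3^3 + 3 (b=3); 3→4: 4^(4 + 1) + 4^4 + 4 = 1284; 1284−1 = 1283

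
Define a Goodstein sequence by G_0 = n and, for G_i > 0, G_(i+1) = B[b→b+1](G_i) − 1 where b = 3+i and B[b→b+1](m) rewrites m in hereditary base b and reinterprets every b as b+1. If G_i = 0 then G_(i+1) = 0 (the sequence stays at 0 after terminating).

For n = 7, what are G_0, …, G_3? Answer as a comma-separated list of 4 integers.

base 3: 7 = 2·3 + 1; at 4: 2·4 + 1 = 9; next = 8
base 4: 8 = 2·4; at 5: 2·5 = 10; next = 9
base 5: 9 = 5 + 4; at 6: 6 + 4 = 10; next = 9

7, 8, 9, 9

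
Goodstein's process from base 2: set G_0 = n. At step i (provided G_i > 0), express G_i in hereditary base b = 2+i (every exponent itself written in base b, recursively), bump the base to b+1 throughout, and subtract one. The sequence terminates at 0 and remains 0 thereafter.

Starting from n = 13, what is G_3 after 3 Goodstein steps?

i=0: 13 = 2^(2 + 1) + 2^2 + 1 (b=2); 2→3: 3^(3 + 1) + 3^3 + 1 = 109; 109−1 = 108
i=1: 108 = 3^(3 + 1) + 3^3 (b=3); 3→4: 4^(4 + 1) + 4^4 = 1280; 1280−1 = 1279
i=2: 1279 = 4^(4 + 1) + 3·4^3 + 3·4^2 + 3·4 + 3 (b=4); 4→5: 5^(5 + 1) + 3·5^3 + 3·5^2 + 3·5 + 3 = 16093; 16093−1 = 16092
i=3: 16092 = 5^(5 + 1) + 3·5^3 + 3·5^2 + 3·5 + 2 (b=5); 5→6: 6^(6 + 1) + 3·6^3 + 3·6^2 + 3·6 + 2 = 280712; 280712−1 = 280711

16092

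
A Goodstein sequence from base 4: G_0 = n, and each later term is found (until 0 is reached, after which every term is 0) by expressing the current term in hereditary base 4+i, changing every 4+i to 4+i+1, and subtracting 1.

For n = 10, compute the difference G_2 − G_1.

1

(0) 10|_4 = 2·4 + 2 ↦ 2·5 + 2|_5 = 12 ⇒ 11
(1) 11|_5 = 2·5 + 1 ↦ 2·6 + 1|_6 = 13 ⇒ 12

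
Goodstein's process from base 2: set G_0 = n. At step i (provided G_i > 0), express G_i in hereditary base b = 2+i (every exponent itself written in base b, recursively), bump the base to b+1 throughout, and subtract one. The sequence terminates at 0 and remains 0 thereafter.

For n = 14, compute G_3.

i=0: 14 = 2^(2 + 1) + 2^2 + 2 (b=2); 2→3: 3^(3 + 1) + 3^3 + 3 = 111; 111−1 = 110
i=1: 110 = 3^(3 + 1) + 3^3 + 2 (b=3); 3→4: 4^(4 + 1) + 4^4 + 2 = 1282; 1282−1 = 1281
i=2: 1281 = 4^(4 + 1) + 4^4 + 1 (b=4); 4→5: 5^(5 + 1) + 5^5 + 1 = 18751; 18751−1 = 18750

18750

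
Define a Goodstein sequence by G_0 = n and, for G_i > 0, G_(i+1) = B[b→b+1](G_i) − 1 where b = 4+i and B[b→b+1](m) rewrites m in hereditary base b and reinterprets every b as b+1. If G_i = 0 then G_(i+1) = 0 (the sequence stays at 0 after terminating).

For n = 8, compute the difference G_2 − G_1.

0

(0) 8|_4 = 2·4 ↦ 2·5|_5 = 10 ⇒ 9
(1) 9|_5 = 5 + 4 ↦ 6 + 4|_6 = 10 ⇒ 9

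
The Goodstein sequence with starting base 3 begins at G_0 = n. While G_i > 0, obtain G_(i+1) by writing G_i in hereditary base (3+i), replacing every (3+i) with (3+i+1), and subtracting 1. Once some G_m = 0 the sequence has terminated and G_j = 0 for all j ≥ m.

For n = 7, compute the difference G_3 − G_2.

i=0: 7 = 2·3 + 1 (b=3); 3→4: 2·4 + 1 = 9; 9−1 = 8
i=1: 8 = 2·4 (b=4); 4→5: 2·5 = 10; 10−1 = 9
i=2: 9 = 5 + 4 (b=5); 5→6: 6 + 4 = 10; 10−1 = 9

0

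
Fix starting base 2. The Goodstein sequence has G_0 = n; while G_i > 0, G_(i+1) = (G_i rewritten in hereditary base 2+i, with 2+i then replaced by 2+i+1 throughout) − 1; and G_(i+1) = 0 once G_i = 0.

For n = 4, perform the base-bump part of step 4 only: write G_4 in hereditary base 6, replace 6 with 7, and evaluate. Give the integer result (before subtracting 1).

110

[0] 4 ≡ 2^2 (base 2). Lift 3: 27. −1: 26.
[1] 26 ≡ 2·3^2 + 2·3 + 2 (base 3). Lift 4: 42. −1: 41.
[2] 41 ≡ 2·4^2 + 2·4 + 1 (base 4). Lift 5: 61. −1: 60.
[3] 60 ≡ 2·5^2 + 2·5 (base 5). Lift 6: 84. −1: 83.
[4] 83 ≡ 2·6^2 + 6 + 5 (base 6). Lift 7: 110. −1: 109.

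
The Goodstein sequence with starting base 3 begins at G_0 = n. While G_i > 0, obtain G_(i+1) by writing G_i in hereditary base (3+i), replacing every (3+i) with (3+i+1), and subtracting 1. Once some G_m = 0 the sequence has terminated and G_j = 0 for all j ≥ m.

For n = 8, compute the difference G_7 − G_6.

0

(0) 8|_3 = 2·3 + 2 ↦ 2·4 + 2|_4 = 10 ⇒ 9
(1) 9|_4 = 2·4 + 1 ↦ 2·5 + 1|_5 = 11 ⇒ 10
(2) 10|_5 = 2·5 ↦ 2·6|_6 = 12 ⇒ 11
(3) 11|_6 = 6 + 5 ↦ 7 + 5|_7 = 12 ⇒ 11
(4) 11|_7 = 7 + 4 ↦ 8 + 4|_8 = 12 ⇒ 11
(5) 11|_8 = 8 + 3 ↦ 9 + 3|_9 = 12 ⇒ 11
(6) 11|_9 = 9 + 2 ↦ 10 + 2|_10 = 12 ⇒ 11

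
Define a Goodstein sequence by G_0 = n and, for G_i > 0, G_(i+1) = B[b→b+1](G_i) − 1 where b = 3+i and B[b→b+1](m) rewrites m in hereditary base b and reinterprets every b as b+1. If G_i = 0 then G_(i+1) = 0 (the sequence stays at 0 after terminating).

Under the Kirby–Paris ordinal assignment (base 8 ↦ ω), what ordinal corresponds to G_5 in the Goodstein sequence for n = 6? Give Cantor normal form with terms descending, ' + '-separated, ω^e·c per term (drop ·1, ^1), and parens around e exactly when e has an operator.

7

i=0: 6 = 2·3 (b=3); 3→4: 2·4 = 8; 8−1 = 7
i=1: 7 = 4 + 3 (b=4); 4→5: 5 + 3 = 8; 8−1 = 7
i=2: 7 = 5 + 2 (b=5); 5→6: 6 + 2 = 8; 8−1 = 7
i=3: 7 = 6 + 1 (b=6); 6→7: 7 + 1 = 8; 8−1 = 7
i=4: 7 = 7 (b=7); 7→8: 8 = 8; 8−1 = 7
i=5: 7 = 7 (b=8); 8→9: 7 = 7; 7−1 = 6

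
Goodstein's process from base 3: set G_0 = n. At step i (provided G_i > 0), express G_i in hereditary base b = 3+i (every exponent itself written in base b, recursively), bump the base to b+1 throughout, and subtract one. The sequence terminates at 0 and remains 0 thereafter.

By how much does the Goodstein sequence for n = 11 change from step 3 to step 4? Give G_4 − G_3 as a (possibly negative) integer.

4

G_0=11  [base 3] 3^2 + 2  →[3↦4]→  4^2 + 2 = 18  −1 ⇒ G_1=17
G_1=17  [base 4] 4^2 + 1  →[4↦5]→  5^2 + 1 = 26  −1 ⇒ G_2=25
G_2=25  [base 5] 5^2  →[5↦6]→  6^2 = 36  −1 ⇒ G_3=35
G_3=35  [base 6] 5·6 + 5  →[6↦7]→  5·7 + 5 = 40  −1 ⇒ G_4=39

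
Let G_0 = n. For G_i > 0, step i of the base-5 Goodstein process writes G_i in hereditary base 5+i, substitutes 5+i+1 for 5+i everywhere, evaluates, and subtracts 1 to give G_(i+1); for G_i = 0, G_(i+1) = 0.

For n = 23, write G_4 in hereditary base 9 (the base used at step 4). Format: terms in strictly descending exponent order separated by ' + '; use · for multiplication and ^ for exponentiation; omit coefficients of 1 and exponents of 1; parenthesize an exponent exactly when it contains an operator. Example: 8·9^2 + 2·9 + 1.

base 5: 23 = 4·5 + 3; at 6: 4·6 + 3 = 27; next = 26
base 6: 26 = 4·6 + 2; at 7: 4·7 + 2 = 30; next = 29
base 7: 29 = 4·7 + 1; at 8: 4·8 + 1 = 33; next = 32
base 8: 32 = 4·8; at 9: 4·9 = 36; next = 35
base 9: 35 = 3·9 + 8; at 10: 3·10 + 8 = 38; next = 37

3·9 + 8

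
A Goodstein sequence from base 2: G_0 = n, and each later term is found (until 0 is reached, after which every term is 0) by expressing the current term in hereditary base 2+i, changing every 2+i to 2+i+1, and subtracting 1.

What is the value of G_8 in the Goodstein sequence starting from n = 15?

100077777775

(0) 15|_2 = 2^(2 + 1) + 2^2 + 2 + 1 ↦ 3^(3 + 1) + 3^3 + 3 + 1|_3 = 112 ⇒ 111
(1) 111|_3 = 3^(3 + 1) + 3^3 + 3 ↦ 4^(4 + 1) + 4^4 + 4|_4 = 1284 ⇒ 1283
(2) 1283|_4 = 4^(4 + 1) + 4^4 + 3 ↦ 5^(5 + 1) + 5^5 + 3|_5 = 18753 ⇒ 18752
(3) 18752|_5 = 5^(5 + 1) + 5^5 + 2 ↦ 6^(6 + 1) + 6^6 + 2|_6 = 326594 ⇒ 326593
(4) 326593|_6 = 6^(6 + 1) + 6^6 + 1 ↦ 7^(7 + 1) + 7^7 + 1|_7 = 6588345 ⇒ 6588344
(5) 6588344|_7 = 7^(7 + 1) + 7^7 ↦ 8^(8 + 1) + 8^8|_8 = 150994944 ⇒ 150994943
(6) 150994943|_8 = 8^(8 + 1) + 7·8^7 + 7·8^6 + 7·8^5 + 7·8^4 + 7·8^3 + 7·8^2 + 7·8 + 7 ↦ 9^(9 + 1) + 7·9^7 + 7·9^6 + 7·9^5 + 7·9^4 + 7·9^3 + 7·9^2 + 7·9 + 7|_9 = 3524450281 ⇒ 3524450280
(7) 3524450280|_9 = 9^(9 + 1) + 7·9^7 + 7·9^6 + 7·9^5 + 7·9^4 + 7·9^3 + 7·9^2 + 7·9 + 6 ↦ 10^(10 + 1) + 7·10^7 + 7·10^6 + 7·10^5 + 7·10^4 + 7·10^3 + 7·10^2 + 7·10 + 6|_10 = 100077777776 ⇒ 100077777775
(8) 100077777775|_10 = 10^(10 + 1) + 7·10^7 + 7·10^6 + 7·10^5 + 7·10^4 + 7·10^3 + 7·10^2 + 7·10 + 5 ↦ 11^(11 + 1) + 7·11^7 + 7·11^6 + 7·11^5 + 7·11^4 + 7·11^3 + 7·11^2 + 7·11 + 5|_11 = 3138578427935 ⇒ 3138578427934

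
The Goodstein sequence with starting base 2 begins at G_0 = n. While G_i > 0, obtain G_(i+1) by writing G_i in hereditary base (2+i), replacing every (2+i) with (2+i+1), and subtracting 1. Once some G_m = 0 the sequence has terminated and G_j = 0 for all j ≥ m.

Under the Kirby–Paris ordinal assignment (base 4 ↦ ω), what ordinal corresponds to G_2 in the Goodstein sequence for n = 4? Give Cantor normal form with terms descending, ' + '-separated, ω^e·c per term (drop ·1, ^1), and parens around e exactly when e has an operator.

i=0: 4 = 2^2 (b=2); 2→3: 3^3 = 27; 27−1 = 26
i=1: 26 = 2·3^2 + 2·3 + 2 (b=3); 3→4: 2·4^2 + 2·4 + 2 = 42; 42−1 = 41
i=2: 41 = 2·4^2 + 2·4 + 1 (b=4); 4→5: 2·5^2 + 2·5 + 1 = 61; 61−1 = 60

ω^2·2 + ω·2 + 1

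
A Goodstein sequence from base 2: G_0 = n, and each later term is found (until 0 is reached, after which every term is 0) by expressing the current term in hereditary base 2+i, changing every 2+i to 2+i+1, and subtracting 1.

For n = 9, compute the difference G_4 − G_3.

130901

[0] 9 ≡ 2^(2 + 1) + 1 (base 2). Lift 3: 82. −1: 81.
[1] 81 ≡ 3^(3 + 1) (base 3). Lift 4: 1024. −1: 1023.
[2] 1023 ≡ 3·4^4 + 3·4^3 + 3·4^2 + 3·4 + 3 (base 4). Lift 5: 9843. −1: 9842.
[3] 9842 ≡ 3·5^5 + 3·5^3 + 3·5^2 + 3·5 + 2 (base 5). Lift 6: 140744. −1: 140743.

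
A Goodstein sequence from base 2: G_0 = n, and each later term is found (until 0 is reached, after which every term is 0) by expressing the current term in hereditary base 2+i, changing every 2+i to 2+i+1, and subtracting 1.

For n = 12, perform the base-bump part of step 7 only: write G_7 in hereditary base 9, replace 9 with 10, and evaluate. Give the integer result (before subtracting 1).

G_0 = 12. HB_2(12) = 2^(2 + 1) + 2^2. Bump = 108. G_1 = 107.
G_1 = 107. HB_3(107) = 3^(3 + 1) + 2·3^2 + 2·3 + 2. Bump = 1066. G_2 = 1065.
G_2 = 1065. HB_4(1065) = 4^(4 + 1) + 2·4^2 + 2·4 + 1. Bump = 15686. G_3 = 15685.
G_3 = 15685. HB_5(15685) = 5^(5 + 1) + 2·5^2 + 2·5. Bump = 280020. G_4 = 280019.
G_4 = 280019. HB_6(280019) = 6^(6 + 1) + 2·6^2 + 6 + 5. Bump = 5764911. G_5 = 5764910.
G_5 = 5764910. HB_7(5764910) = 7^(7 + 1) + 2·7^2 + 7 + 4. Bump = 134217868. G_6 = 134217867.
G_6 = 134217867. HB_8(134217867) = 8^(8 + 1) + 2·8^2 + 8 + 3. Bump = 3486784575. G_7 = 3486784574.

100000000212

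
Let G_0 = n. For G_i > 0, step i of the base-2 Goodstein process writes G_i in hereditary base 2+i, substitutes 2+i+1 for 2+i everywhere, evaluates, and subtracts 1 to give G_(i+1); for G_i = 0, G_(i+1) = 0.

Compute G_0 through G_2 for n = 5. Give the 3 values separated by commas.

5, 27, 255

G_0 = 5. HB_2(5) = 2^2 + 1. Bump = 28. G_1 = 27.
G_1 = 27. HB_3(27) = 3^3. Bump = 256. G_2 = 255.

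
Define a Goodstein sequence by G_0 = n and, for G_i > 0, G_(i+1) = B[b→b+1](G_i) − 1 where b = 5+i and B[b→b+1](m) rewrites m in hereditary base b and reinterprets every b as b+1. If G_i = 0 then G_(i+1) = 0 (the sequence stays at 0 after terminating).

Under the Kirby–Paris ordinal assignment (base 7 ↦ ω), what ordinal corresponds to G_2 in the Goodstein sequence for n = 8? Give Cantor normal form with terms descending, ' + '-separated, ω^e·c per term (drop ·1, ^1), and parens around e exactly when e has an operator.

base 5: 8 = 5 + 3; at 6: 6 + 3 = 9; next = 8
base 6: 8 = 6 + 2; at 7: 7 + 2 = 9; next = 8
base 7: 8 = 7 + 1; at 8: 8 + 1 = 9; next = 8

ω + 1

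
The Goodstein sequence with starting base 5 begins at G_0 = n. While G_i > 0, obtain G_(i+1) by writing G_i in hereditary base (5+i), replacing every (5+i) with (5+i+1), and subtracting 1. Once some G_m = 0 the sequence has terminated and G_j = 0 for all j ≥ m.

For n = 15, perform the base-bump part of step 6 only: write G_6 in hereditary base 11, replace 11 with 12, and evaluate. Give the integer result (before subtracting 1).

G_0 = 15. HB_5(15) = 3·5. Bump = 18. G_1 = 17.
G_1 = 17. HB_6(17) = 2·6 + 5. Bump = 19. G_2 = 18.
G_2 = 18. HB_7(18) = 2·7 + 4. Bump = 20. G_3 = 19.
G_3 = 19. HB_8(19) = 2·8 + 3. Bump = 21. G_4 = 20.
G_4 = 20. HB_9(20) = 2·9 + 2. Bump = 22. G_5 = 21.
G_5 = 21. HB_10(21) = 2·10 + 1. Bump = 23. G_6 = 22.
G_6 = 22. HB_11(22) = 2·11. Bump = 24. G_7 = 23.

24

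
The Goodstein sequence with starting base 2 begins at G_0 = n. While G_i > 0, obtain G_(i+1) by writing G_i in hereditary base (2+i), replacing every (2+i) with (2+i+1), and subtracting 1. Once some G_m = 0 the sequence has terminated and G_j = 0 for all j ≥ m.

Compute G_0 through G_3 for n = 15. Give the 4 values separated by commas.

15, 111, 1283, 18752

step 0: 15 = 2^(2 + 1) + 2^2 + 2 + 1; sub 3 for 2: 3^(3 + 1) + 3^3 + 3 + 1; = 112; G_1 = 112−1 = 111
step 1: 111 = 3^(3 + 1) + 3^3 + 3; sub 4 for 3: 4^(4 + 1) + 4^4 + 4; = 1284; G_2 = 1284−1 = 1283
step 2: 1283 = 4^(4 + 1) + 4^4 + 3; sub 5 for 4: 5^(5 + 1) + 5^5 + 3; = 18753; G_3 = 18753−1 = 18752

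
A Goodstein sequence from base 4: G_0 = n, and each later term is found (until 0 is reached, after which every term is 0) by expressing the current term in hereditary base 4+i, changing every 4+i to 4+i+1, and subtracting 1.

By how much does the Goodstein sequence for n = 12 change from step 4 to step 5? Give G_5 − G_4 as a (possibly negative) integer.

1

(0) 12|_4 = 3·4 ↦ 3·5|_5 = 15 ⇒ 14
(1) 14|_5 = 2·5 + 4 ↦ 2·6 + 4|_6 = 16 ⇒ 15
(2) 15|_6 = 2·6 + 3 ↦ 2·7 + 3|_7 = 17 ⇒ 16
(3) 16|_7 = 2·7 + 2 ↦ 2·8 + 2|_8 = 18 ⇒ 17
(4) 17|_8 = 2·8 + 1 ↦ 2·9 + 1|_9 = 19 ⇒ 18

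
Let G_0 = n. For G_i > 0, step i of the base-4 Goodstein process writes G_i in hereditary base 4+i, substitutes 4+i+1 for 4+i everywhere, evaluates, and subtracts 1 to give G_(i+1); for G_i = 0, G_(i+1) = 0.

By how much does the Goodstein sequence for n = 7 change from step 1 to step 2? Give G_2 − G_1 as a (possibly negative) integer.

0

[0] 7 ≡ 4 + 3 (base 4). Lift 5: 8. −1: 7.
[1] 7 ≡ 5 + 2 (base 5). Lift 6: 8. −1: 7.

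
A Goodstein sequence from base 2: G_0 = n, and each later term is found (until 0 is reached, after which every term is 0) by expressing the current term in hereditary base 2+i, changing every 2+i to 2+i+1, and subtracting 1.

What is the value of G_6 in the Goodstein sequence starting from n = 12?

G_0 = 12. HB_2(12) = 2^(2 + 1) + 2^2. Bump = 108. G_1 = 107.
G_1 = 107. HB_3(107) = 3^(3 + 1) + 2·3^2 + 2·3 + 2. Bump = 1066. G_2 = 1065.
G_2 = 1065. HB_4(1065) = 4^(4 + 1) + 2·4^2 + 2·4 + 1. Bump = 15686. G_3 = 15685.
G_3 = 15685. HB_5(15685) = 5^(5 + 1) + 2·5^2 + 2·5. Bump = 280020. G_4 = 280019.
G_4 = 280019. HB_6(280019) = 6^(6 + 1) + 2·6^2 + 6 + 5. Bump = 5764911. G_5 = 5764910.
G_5 = 5764910. HB_7(5764910) = 7^(7 + 1) + 2·7^2 + 7 + 4. Bump = 134217868. G_6 = 134217867.
G_6 = 134217867. HB_8(134217867) = 8^(8 + 1) + 2·8^2 + 8 + 3. Bump = 3486784575. G_7 = 3486784574.

134217867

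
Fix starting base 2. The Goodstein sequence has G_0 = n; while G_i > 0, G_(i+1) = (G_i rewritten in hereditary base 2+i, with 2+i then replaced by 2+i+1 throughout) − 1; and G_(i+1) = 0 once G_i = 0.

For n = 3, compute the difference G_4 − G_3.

-1

base 2: 3 = 2 + 1; at 3: 3 + 1 = 4; next = 3
base 3: 3 = 3; at 4: 4 = 4; next = 3
base 4: 3 = 3; at 5: 3 = 3; next = 2
base 5: 2 = 2; at 6: 2 = 2; next = 1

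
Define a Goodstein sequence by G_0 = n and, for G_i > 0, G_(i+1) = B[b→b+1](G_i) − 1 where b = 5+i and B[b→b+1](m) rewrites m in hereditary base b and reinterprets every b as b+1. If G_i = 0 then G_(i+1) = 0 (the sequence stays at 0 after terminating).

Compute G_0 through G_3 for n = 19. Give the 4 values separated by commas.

i=0: 19 = 3·5 + 4 (b=5); 5→6: 3·6 + 4 = 22; 22−1 = 21
i=1: 21 = 3·6 + 3 (b=6); 6→7: 3·7 + 3 = 24; 24−1 = 23
i=2: 23 = 3·7 + 2 (b=7); 7→8: 3·8 + 2 = 26; 26−1 = 25

19, 21, 23, 25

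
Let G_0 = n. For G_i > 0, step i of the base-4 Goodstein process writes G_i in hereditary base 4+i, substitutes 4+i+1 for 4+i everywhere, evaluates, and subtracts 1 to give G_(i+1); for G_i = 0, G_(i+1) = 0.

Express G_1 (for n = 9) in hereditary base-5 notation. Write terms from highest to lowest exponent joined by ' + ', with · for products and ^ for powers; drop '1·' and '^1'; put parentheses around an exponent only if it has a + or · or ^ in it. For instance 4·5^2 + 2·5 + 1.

base 4: 9 = 2·4 + 1; at 5: 2·5 + 1 = 11; next = 10
base 5: 10 = 2·5; at 6: 2·6 = 12; next = 11

2·5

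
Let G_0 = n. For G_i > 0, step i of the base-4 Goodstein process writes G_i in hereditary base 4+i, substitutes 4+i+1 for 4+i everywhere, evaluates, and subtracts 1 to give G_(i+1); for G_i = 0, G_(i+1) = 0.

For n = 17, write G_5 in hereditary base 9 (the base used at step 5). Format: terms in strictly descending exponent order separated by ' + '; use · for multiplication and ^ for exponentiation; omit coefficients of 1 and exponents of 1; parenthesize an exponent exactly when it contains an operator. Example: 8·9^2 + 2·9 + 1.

i=0: 17 = 4^2 + 1 (b=4); 4→5: 5^2 + 1 = 26; 26−1 = 25
i=1: 25 = 5^2 (b=5); 5→6: 6^2 = 36; 36−1 = 35
i=2: 35 = 5·6 + 5 (b=6); 6→7: 5·7 + 5 = 40; 40−1 = 39
i=3: 39 = 5·7 + 4 (b=7); 7→8: 5·8 + 4 = 44; 44−1 = 43
i=4: 43 = 5·8 + 3 (b=8); 8→9: 5·9 + 3 = 48; 48−1 = 47
i=5: 47 = 5·9 + 2 (b=9); 9→10: 5·10 + 2 = 52; 52−1 = 51

5·9 + 2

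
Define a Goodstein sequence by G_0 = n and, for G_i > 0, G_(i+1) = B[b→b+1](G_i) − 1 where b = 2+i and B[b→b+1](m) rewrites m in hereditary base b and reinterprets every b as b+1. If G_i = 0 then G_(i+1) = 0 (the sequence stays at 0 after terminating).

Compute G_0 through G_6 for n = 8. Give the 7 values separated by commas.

8, 80, 553, 6310, 93395, 1647195, 33554571

[0] 8 ≡ 2^(2 + 1) (base 2). Lift 3: 81. −1: 80.
[1] 80 ≡ 2·3^3 + 2·3^2 + 2·3 + 2 (base 3). Lift 4: 554. −1: 553.
[2] 553 ≡ 2·4^4 + 2·4^2 + 2·4 + 1 (base 4). Lift 5: 6311. −1: 6310.
[3] 6310 ≡ 2·5^5 + 2·5^2 + 2·5 (base 5). Lift 6: 93396. −1: 93395.
[4] 93395 ≡ 2·6^6 + 2·6^2 + 6 + 5 (base 6). Lift 7: 1647196. −1: 1647195.
[5] 1647195 ≡ 2·7^7 + 2·7^2 + 7 + 4 (base 7). Lift 8: 33554572. −1: 33554571.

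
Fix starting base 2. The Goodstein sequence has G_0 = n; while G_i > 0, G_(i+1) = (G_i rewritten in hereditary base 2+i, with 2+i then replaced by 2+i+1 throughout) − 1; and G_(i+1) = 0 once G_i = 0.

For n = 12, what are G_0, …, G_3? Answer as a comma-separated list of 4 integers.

12 —HB2→ 2^(2 + 1) + 2^2 —bump→ 3^(3 + 1) + 3^3 = 108 —(−1)→ 107
107 —HB3→ 3^(3 + 1) + 2·3^2 + 2·3 + 2 —bump→ 4^(4 + 1) + 2·4^2 + 2·4 + 2 = 1066 —(−1)→ 1065
1065 —HB4→ 4^(4 + 1) + 2·4^2 + 2·4 + 1 —bump→ 5^(5 + 1) + 2·5^2 + 2·5 + 1 = 15686 —(−1)→ 15685

12, 107, 1065, 15685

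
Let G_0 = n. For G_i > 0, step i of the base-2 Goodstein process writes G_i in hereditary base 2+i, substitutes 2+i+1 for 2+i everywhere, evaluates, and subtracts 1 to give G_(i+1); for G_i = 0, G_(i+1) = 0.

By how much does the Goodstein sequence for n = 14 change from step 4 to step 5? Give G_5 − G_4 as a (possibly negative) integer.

i=0: 14 = 2^(2 + 1) + 2^2 + 2 (b=2); 2→3: 3^(3 + 1) + 3^3 + 3 = 111; 111−1 = 110
i=1: 110 = 3^(3 + 1) + 3^3 + 2 (b=3); 3→4: 4^(4 + 1) + 4^4 + 2 = 1282; 1282−1 = 1281
i=2: 1281 = 4^(4 + 1) + 4^4 + 1 (b=4); 4→5: 5^(5 + 1) + 5^5 + 1 = 18751; 18751−1 = 18750
i=3: 18750 = 5^(5 + 1) + 5^5 (b=5); 5→6: 6^(6 + 1) + 6^6 = 326592; 326592−1 = 326591
i=4: 326591 = 6^(6 + 1) + 5·6^5 + 5·6^4 + 5·6^3 + 5·6^2 + 5·6 + 5 (b=6); 6→7: 7^(7 + 1) + 5·7^5 + 5·7^4 + 5·7^3 + 5·7^2 + 5·7 + 5 = 5862841; 5862841−1 = 5862840

5536249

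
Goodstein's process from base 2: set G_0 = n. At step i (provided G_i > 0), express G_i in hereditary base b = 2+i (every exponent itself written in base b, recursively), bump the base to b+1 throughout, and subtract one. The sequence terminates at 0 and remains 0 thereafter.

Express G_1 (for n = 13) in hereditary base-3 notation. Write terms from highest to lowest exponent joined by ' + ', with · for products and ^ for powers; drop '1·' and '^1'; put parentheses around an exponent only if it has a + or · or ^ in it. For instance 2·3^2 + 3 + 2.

G_0=13  [base 2] 2^(2 + 1) + 2^2 + 1  →[2↦3]→  3^(3 + 1) + 3^3 + 1 = 109  −1 ⇒ G_1=108
G_1=108  [base 3] 3^(3 + 1) + 3^3  →[3↦4]→  4^(4 + 1) + 4^4 = 1280  −1 ⇒ G_2=1279

3^(3 + 1) + 3^3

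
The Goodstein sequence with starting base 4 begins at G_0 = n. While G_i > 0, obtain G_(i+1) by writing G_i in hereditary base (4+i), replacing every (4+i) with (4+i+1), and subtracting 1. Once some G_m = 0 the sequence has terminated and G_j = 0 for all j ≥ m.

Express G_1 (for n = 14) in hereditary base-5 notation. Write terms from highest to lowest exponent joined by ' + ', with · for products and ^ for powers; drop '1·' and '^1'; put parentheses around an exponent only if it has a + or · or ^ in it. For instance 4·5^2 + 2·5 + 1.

i=0: 14 = 3·4 + 2 (b=4); 4→5: 3·5 + 2 = 17; 17−1 = 16
i=1: 16 = 3·5 + 1 (b=5); 5→6: 3·6 + 1 = 19; 19−1 = 18

3·5 + 1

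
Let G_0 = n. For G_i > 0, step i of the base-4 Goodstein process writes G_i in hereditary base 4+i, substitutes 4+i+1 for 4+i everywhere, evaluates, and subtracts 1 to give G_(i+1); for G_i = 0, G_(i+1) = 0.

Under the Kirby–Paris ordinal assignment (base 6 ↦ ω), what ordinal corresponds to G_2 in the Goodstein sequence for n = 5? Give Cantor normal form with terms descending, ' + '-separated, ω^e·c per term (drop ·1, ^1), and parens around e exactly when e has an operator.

[0] 5 ≡ 4 + 1 (base 4). Lift 5: 6. −1: 5.
[1] 5 ≡ 5 (base 5). Lift 6: 6. −1: 5.
[2] 5 ≡ 5 (base 6). Lift 7: 5. −1: 4.

5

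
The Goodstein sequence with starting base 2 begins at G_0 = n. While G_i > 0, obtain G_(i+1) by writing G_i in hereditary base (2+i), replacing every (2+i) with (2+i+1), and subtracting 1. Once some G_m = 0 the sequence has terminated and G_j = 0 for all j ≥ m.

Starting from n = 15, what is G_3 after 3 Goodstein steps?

(0) 15|_2 = 2^(2 + 1) + 2^2 + 2 + 1 ↦ 3^(3 + 1) + 3^3 + 3 + 1|_3 = 112 ⇒ 111
(1) 111|_3 = 3^(3 + 1) + 3^3 + 3 ↦ 4^(4 + 1) + 4^4 + 4|_4 = 1284 ⇒ 1283
(2) 1283|_4 = 4^(4 + 1) + 4^4 + 3 ↦ 5^(5 + 1) + 5^5 + 3|_5 = 18753 ⇒ 18752

18752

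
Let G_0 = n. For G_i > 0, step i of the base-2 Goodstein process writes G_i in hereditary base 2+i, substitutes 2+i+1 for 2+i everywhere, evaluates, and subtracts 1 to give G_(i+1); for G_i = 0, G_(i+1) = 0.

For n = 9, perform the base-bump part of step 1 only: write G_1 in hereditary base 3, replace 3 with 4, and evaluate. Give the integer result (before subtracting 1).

step 0: 9 = 2^(2 + 1) + 1; sub 3 for 2: 3^(3 + 1) + 1; = 82; G_1 = 82−1 = 81
step 1: 81 = 3^(3 + 1); sub 4 for 3: 4^(4 + 1); = 1024; G_2 = 1024−1 = 1023

1024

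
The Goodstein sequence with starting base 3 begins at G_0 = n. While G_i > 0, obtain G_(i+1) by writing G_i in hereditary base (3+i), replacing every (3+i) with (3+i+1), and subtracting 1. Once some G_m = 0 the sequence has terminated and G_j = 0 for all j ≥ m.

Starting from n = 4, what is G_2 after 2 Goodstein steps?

4

(0) 4|_3 = 3 + 1 ↦ 4 + 1|_4 = 5 ⇒ 4
(1) 4|_4 = 4 ↦ 5|_5 = 5 ⇒ 4
(2) 4|_5 = 4 ↦ 4|_6 = 4 ⇒ 3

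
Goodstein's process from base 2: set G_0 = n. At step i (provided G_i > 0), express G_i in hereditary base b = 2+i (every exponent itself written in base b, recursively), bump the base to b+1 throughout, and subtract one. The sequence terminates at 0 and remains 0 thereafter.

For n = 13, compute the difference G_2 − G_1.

1171

step 0: 13 = 2^(2 + 1) + 2^2 + 1; sub 3 for 2: 3^(3 + 1) + 3^3 + 1; = 109; G_1 = 109−1 = 108
step 1: 108 = 3^(3 + 1) + 3^3; sub 4 for 3: 4^(4 + 1) + 4^4; = 1280; G_2 = 1280−1 = 1279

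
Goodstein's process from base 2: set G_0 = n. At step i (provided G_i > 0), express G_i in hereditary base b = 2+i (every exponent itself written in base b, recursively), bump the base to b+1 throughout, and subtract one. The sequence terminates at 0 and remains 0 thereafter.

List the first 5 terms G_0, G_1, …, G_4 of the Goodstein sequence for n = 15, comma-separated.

15, 111, 1283, 18752, 326593

base 2: 15 = 2^(2 + 1) + 2^2 + 2 + 1; at 3: 3^(3 + 1) + 3^3 + 3 + 1 = 112; next = 111
base 3: 111 = 3^(3 + 1) + 3^3 + 3; at 4: 4^(4 + 1) + 4^4 + 4 = 1284; next = 1283
base 4: 1283 = 4^(4 + 1) + 4^4 + 3; at 5: 5^(5 + 1) + 5^5 + 3 = 18753; next = 18752
base 5: 18752 = 5^(5 + 1) + 5^5 + 2; at 6: 6^(6 + 1) + 6^6 + 2 = 326594; next = 326593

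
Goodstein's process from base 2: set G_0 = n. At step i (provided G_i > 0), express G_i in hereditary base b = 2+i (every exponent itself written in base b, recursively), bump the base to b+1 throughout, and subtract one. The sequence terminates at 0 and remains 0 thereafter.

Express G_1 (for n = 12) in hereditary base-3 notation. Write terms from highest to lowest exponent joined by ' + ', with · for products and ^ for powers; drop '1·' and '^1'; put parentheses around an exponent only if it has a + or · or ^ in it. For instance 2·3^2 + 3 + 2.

3^(3 + 1) + 2·3^2 + 2·3 + 2

base 2: 12 = 2^(2 + 1) + 2^2; at 3: 3^(3 + 1) + 3^3 = 108; next = 107
base 3: 107 = 3^(3 + 1) + 2·3^2 + 2·3 + 2; at 4: 4^(4 + 1) + 2·4^2 + 2·4 + 2 = 1066; next = 1065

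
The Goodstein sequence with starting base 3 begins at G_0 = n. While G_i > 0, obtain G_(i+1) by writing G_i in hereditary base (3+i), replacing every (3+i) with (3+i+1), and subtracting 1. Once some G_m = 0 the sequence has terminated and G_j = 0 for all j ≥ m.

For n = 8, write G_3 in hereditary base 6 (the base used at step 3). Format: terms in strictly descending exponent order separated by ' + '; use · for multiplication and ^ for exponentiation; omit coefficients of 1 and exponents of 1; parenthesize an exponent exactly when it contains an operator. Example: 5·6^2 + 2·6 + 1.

6 + 5

i=0: 8 = 2·3 + 2 (b=3); 3→4: 2·4 + 2 = 10; 10−1 = 9
i=1: 9 = 2·4 + 1 (b=4); 4→5: 2·5 + 1 = 11; 11−1 = 10
i=2: 10 = 2·5 (b=5); 5→6: 2·6 = 12; 12−1 = 11
i=3: 11 = 6 + 5 (b=6); 6→7: 7 + 5 = 12; 12−1 = 11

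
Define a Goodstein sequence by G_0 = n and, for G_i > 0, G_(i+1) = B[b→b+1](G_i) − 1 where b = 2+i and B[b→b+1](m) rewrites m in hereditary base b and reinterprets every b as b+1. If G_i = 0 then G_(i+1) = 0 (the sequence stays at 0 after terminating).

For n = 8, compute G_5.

1647195

(0) 8|_2 = 2^(2 + 1) ↦ 3^(3 + 1)|_3 = 81 ⇒ 80
(1) 80|_3 = 2·3^3 + 2·3^2 + 2·3 + 2 ↦ 2·4^4 + 2·4^2 + 2·4 + 2|_4 = 554 ⇒ 553
(2) 553|_4 = 2·4^4 + 2·4^2 + 2·4 + 1 ↦ 2·5^5 + 2·5^2 + 2·5 + 1|_5 = 6311 ⇒ 6310
(3) 6310|_5 = 2·5^5 + 2·5^2 + 2·5 ↦ 2·6^6 + 2·6^2 + 2·6|_6 = 93396 ⇒ 93395
(4) 93395|_6 = 2·6^6 + 2·6^2 + 6 + 5 ↦ 2·7^7 + 2·7^2 + 7 + 5|_7 = 1647196 ⇒ 1647195
(5) 1647195|_7 = 2·7^7 + 2·7^2 + 7 + 4 ↦ 2·8^8 + 2·8^2 + 8 + 4|_8 = 33554572 ⇒ 33554571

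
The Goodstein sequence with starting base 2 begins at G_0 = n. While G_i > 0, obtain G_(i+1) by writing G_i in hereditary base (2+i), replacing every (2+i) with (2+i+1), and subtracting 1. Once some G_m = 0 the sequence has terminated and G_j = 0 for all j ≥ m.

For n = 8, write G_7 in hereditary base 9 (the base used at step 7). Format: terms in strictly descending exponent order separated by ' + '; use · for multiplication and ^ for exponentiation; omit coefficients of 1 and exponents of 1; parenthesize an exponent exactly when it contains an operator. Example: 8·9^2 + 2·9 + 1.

2·9^9 + 2·9^2 + 9 + 2

i=0: 8 = 2^(2 + 1) (b=2); 2→3: 3^(3 + 1) = 81; 81−1 = 80
i=1: 80 = 2·3^3 + 2·3^2 + 2·3 + 2 (b=3); 3→4: 2·4^4 + 2·4^2 + 2·4 + 2 = 554; 554−1 = 553
i=2: 553 = 2·4^4 + 2·4^2 + 2·4 + 1 (b=4); 4→5: 2·5^5 + 2·5^2 + 2·5 + 1 = 6311; 6311−1 = 6310
i=3: 6310 = 2·5^5 + 2·5^2 + 2·5 (b=5); 5→6: 2·6^6 + 2·6^2 + 2·6 = 93396; 93396−1 = 93395
i=4: 93395 = 2·6^6 + 2·6^2 + 6 + 5 (b=6); 6→7: 2·7^7 + 2·7^2 + 7 + 5 = 1647196; 1647196−1 = 1647195
i=5: 1647195 = 2·7^7 + 2·7^2 + 7 + 4 (b=7); 7→8: 2·8^8 + 2·8^2 + 8 + 4 = 33554572; 33554572−1 = 33554571
i=6: 33554571 = 2·8^8 + 2·8^2 + 8 + 3 (b=8); 8→9: 2·9^9 + 2·9^2 + 9 + 3 = 774841152; 774841152−1 = 774841151
i=7: 774841151 = 2·9^9 + 2·9^2 + 9 + 2 (b=9); 9→10: 2·10^10 + 2·10^2 + 10 + 2 = 20000000212; 20000000212−1 = 20000000211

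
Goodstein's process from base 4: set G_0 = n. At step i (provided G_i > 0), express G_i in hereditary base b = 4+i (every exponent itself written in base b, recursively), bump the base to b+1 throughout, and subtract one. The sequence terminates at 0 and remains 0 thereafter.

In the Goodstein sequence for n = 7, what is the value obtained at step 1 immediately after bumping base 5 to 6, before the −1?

G_0=7  [base 4] 4 + 3  →[4↦5]→  5 + 3 = 8  −1 ⇒ G_1=7
G_1=7  [base 5] 5 + 2  →[5↦6]→  6 + 2 = 8  −1 ⇒ G_2=7

8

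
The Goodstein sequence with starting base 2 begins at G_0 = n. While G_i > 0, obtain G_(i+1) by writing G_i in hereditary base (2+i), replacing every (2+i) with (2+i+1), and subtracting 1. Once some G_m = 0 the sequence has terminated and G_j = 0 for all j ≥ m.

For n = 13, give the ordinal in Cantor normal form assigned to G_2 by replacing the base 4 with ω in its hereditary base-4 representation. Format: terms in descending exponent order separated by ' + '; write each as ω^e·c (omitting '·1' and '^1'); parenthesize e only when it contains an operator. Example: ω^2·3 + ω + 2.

ω^(ω + 1) + ω^3·3 + ω^2·3 + ω·3 + 3

G_0 = 13. HB_2(13) = 2^(2 + 1) + 2^2 + 1. Bump = 109. G_1 = 108.
G_1 = 108. HB_3(108) = 3^(3 + 1) + 3^3. Bump = 1280. G_2 = 1279.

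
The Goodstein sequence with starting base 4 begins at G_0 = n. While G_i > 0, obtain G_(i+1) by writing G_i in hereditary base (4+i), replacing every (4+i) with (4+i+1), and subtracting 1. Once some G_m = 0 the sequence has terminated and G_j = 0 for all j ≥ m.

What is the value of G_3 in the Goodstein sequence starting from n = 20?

i=0: 20 = 4^2 + 4 (b=4); 4→5: 5^2 + 5 = 30; 30−1 = 29
i=1: 29 = 5^2 + 4 (b=5); 5→6: 6^2 + 4 = 40; 40−1 = 39
i=2: 39 = 6^2 + 3 (b=6); 6→7: 7^2 + 3 = 52; 52−1 = 51
i=3: 51 = 7^2 + 2 (b=7); 7→8: 8^2 + 2 = 66; 66−1 = 65

51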